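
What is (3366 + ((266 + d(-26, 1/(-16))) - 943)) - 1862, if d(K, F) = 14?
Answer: 841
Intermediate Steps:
(3366 + ((266 + d(-26, 1/(-16))) - 943)) - 1862 = (3366 + ((266 + 14) - 943)) - 1862 = (3366 + (280 - 943)) - 1862 = (3366 - 663) - 1862 = 2703 - 1862 = 841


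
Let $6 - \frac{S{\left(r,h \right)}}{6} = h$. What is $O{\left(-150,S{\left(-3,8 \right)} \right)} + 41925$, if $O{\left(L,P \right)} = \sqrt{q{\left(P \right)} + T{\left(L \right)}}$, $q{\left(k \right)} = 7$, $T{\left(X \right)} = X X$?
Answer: $41925 + \sqrt{22507} \approx 42075.0$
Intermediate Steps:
$S{\left(r,h \right)} = 36 - 6 h$
$T{\left(X \right)} = X^{2}$
$O{\left(L,P \right)} = \sqrt{7 + L^{2}}$
$O{\left(-150,S{\left(-3,8 \right)} \right)} + 41925 = \sqrt{7 + \left(-150\right)^{2}} + 41925 = \sqrt{7 + 22500} + 41925 = \sqrt{22507} + 41925 = 41925 + \sqrt{22507}$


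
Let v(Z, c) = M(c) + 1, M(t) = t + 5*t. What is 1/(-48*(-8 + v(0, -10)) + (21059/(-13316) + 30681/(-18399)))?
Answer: 81667028/262375824469 ≈ 0.00031126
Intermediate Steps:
M(t) = 6*t
v(Z, c) = 1 + 6*c (v(Z, c) = 6*c + 1 = 1 + 6*c)
1/(-48*(-8 + v(0, -10)) + (21059/(-13316) + 30681/(-18399))) = 1/(-48*(-8 + (1 + 6*(-10))) + (21059/(-13316) + 30681/(-18399))) = 1/(-48*(-8 + (1 - 60)) + (21059*(-1/13316) + 30681*(-1/18399))) = 1/(-48*(-8 - 59) + (-21059/13316 - 10227/6133)) = 1/(-48*(-67) - 265337579/81667028) = 1/(3216 - 265337579/81667028) = 1/(262375824469/81667028) = 81667028/262375824469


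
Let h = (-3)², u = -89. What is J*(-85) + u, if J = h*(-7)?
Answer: 5266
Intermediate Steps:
h = 9
J = -63 (J = 9*(-7) = -63)
J*(-85) + u = -63*(-85) - 89 = 5355 - 89 = 5266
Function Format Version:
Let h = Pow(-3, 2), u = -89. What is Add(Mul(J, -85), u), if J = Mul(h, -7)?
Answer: 5266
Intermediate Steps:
h = 9
J = -63 (J = Mul(9, -7) = -63)
Add(Mul(J, -85), u) = Add(Mul(-63, -85), -89) = Add(5355, -89) = 5266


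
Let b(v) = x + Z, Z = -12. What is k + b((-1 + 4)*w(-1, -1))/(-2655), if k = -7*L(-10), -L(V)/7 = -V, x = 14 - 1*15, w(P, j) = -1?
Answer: 1300963/2655 ≈ 490.00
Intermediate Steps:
x = -1 (x = 14 - 15 = -1)
L(V) = 7*V (L(V) = -(-7)*V = 7*V)
b(v) = -13 (b(v) = -1 - 12 = -13)
k = 490 (k = -49*(-10) = -7*(-70) = 490)
k + b((-1 + 4)*w(-1, -1))/(-2655) = 490 - 13/(-2655) = 490 - 13*(-1/2655) = 490 + 13/2655 = 1300963/2655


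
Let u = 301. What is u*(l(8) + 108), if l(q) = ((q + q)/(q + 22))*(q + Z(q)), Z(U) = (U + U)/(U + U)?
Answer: 169764/5 ≈ 33953.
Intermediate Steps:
Z(U) = 1 (Z(U) = (2*U)/((2*U)) = (2*U)*(1/(2*U)) = 1)
l(q) = 2*q*(1 + q)/(22 + q) (l(q) = ((q + q)/(q + 22))*(q + 1) = ((2*q)/(22 + q))*(1 + q) = (2*q/(22 + q))*(1 + q) = 2*q*(1 + q)/(22 + q))
u*(l(8) + 108) = 301*(2*8*(1 + 8)/(22 + 8) + 108) = 301*(2*8*9/30 + 108) = 301*(2*8*(1/30)*9 + 108) = 301*(24/5 + 108) = 301*(564/5) = 169764/5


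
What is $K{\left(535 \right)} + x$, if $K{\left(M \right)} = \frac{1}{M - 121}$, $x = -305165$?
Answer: $- \frac{126338309}{414} \approx -3.0517 \cdot 10^{5}$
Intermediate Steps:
$K{\left(M \right)} = \frac{1}{-121 + M}$
$K{\left(535 \right)} + x = \frac{1}{-121 + 535} - 305165 = \frac{1}{414} - 305165 = - \frac{126338309}{414}$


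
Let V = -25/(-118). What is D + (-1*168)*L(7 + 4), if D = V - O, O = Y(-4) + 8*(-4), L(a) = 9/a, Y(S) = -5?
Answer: -130115/1298 ≈ -100.24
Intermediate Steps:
V = 25/118 (V = -25*(-1/118) = 25/118 ≈ 0.21186)
O = -37 (O = -5 + 8*(-4) = -5 - 32 = -37)
D = 4391/118 (D = 25/118 - 1*(-37) = 25/118 + 37 = 4391/118 ≈ 37.212)
D + (-1*168)*L(7 + 4) = 4391/118 + (-1*168)*(9/(7 + 4)) = 4391/118 - 1512/11 = -130115/1298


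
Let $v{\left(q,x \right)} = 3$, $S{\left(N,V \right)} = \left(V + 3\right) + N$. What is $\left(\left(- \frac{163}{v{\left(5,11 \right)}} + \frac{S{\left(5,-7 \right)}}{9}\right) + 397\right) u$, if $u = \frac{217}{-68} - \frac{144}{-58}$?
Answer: $- \frac{4309745}{17748} \approx -242.83$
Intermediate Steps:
$S{\left(N,V \right)} = 3 + N + V$ ($S{\left(N,V \right)} = \left(3 + V\right) + N = 3 + N + V$)
$u = - \frac{1397}{1972}$ ($u = 217 \left(- \frac{1}{68}\right) - - \frac{72}{29} = - \frac{217}{68} + \frac{72}{29} = - \frac{1397}{1972} \approx -0.70842$)
$\left(\left(- \frac{163}{v{\left(5,11 \right)}} + \frac{S{\left(5,-7 \right)}}{9}\right) + 397\right) u = \left(\left(- \frac{163}{3} + \frac{3 + 5 - 7}{9}\right) + 397\right) \left(- \frac{1397}{1972}\right) = \left(\left(\left(-163\right) \frac{1}{3} + 1 \cdot \frac{1}{9}\right) + 397\right) \left(- \frac{1397}{1972}\right) = \left(\left(- \frac{163}{3} + \frac{1}{9}\right) + 397\right) \left(- \frac{1397}{1972}\right) = \left(- \frac{488}{9} + 397\right) \left(- \frac{1397}{1972}\right) = \frac{3085}{9} \left(- \frac{1397}{1972}\right) = - \frac{4309745}{17748}$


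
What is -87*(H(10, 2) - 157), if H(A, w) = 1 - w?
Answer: 13746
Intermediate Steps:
-87*(H(10, 2) - 157) = -87*((1 - 1*2) - 157) = -87*((1 - 2) - 157) = -87*(-1 - 157) = -87*(-158) = 13746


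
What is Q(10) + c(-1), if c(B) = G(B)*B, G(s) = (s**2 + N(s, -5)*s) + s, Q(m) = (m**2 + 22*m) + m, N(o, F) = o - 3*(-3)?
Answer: 338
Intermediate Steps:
N(o, F) = 9 + o (N(o, F) = o + 9 = 9 + o)
Q(m) = m**2 + 23*m
G(s) = s + s**2 + s*(9 + s) (G(s) = (s**2 + (9 + s)*s) + s = (s**2 + s*(9 + s)) + s = s + s**2 + s*(9 + s))
c(B) = 2*B**2*(5 + B) (c(B) = (2*B*(5 + B))*B = 2*B**2*(5 + B))
Q(10) + c(-1) = 10*(23 + 10) + 2*(-1)**2*(5 - 1) = 10*33 + 2*1*4 = 330 + 8 = 338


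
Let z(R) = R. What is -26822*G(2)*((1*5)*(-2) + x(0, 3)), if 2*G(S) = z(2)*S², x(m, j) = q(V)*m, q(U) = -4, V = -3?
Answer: 1072880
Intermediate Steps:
x(m, j) = -4*m
G(S) = S² (G(S) = (2*S²)/2 = S²)
-26822*G(2)*((1*5)*(-2) + x(0, 3)) = -26822*2²*((1*5)*(-2) - 4*0) = -107288*(5*(-2) + 0) = -107288*(-10 + 0) = -107288*(-10) = -26822*(-40) = 1072880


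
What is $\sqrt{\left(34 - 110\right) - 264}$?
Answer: $2 i \sqrt{85} \approx 18.439 i$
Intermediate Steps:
$\sqrt{\left(34 - 110\right) - 264} = \sqrt{-76 - 264} = \sqrt{-340} = 2 i \sqrt{85}$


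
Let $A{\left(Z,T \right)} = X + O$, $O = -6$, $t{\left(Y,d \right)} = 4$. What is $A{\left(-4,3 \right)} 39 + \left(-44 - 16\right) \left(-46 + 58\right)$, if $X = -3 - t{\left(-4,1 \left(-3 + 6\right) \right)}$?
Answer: $-1227$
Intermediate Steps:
$X = -7$ ($X = -3 - 4 = -7$)
$A{\left(Z,T \right)} = -13$ ($A{\left(Z,T \right)} = -7 - 6 = -13$)
$A{\left(-4,3 \right)} 39 + \left(-44 - 16\right) \left(-46 + 58\right) = \left(-13\right) 39 + \left(-44 - 16\right) \left(-46 + 58\right) = -507 - 720 = -1227$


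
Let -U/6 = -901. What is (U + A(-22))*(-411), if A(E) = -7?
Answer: -2218989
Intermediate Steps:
U = 5406 (U = -6*(-901) = 5406)
(U + A(-22))*(-411) = (5406 - 7)*(-411) = 5399*(-411) = -2218989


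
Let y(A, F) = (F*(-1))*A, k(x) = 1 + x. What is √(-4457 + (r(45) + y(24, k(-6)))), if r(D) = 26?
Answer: 3*I*√479 ≈ 65.658*I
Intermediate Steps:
y(A, F) = -A*F (y(A, F) = (-F)*A = -A*F)
√(-4457 + (r(45) + y(24, k(-6)))) = √(-4457 + (26 - 1*24*(1 - 6))) = √(-4457 + (26 - 1*24*(-5))) = √(-4457 + (26 + 120)) = √(-4457 + 146) = √(-4311) = 3*I*√479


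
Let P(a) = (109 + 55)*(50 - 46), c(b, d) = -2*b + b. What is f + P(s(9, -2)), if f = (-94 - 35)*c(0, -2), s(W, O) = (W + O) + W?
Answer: 656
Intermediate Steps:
c(b, d) = -b
s(W, O) = O + 2*W (s(W, O) = (O + W) + W = O + 2*W)
P(a) = 656 (P(a) = 164*4 = 656)
f = 0 (f = (-94 - 35)*(-1*0) = -129*0 = 0)
f + P(s(9, -2)) = 0 + 656 = 656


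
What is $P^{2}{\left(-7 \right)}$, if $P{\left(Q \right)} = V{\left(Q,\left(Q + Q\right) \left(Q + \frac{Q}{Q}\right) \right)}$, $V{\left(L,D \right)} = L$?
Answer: $49$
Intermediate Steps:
$P{\left(Q \right)} = Q$
$P^{2}{\left(-7 \right)} = \left(-7\right)^{2} = 49$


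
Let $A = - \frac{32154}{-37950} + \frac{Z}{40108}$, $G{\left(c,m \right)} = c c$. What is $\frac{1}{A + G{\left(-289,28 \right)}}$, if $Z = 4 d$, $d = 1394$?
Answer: $\frac{2757425}{230305613066} \approx 1.1973 \cdot 10^{-5}$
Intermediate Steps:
$Z = 5576$ ($Z = 4 \cdot 1394 = 5576$)
$G{\left(c,m \right)} = c^{2}$
$A = \frac{2719641}{2757425}$ ($A = - \frac{32154}{-37950} + \frac{5576}{40108} = \left(-32154\right) \left(- \frac{1}{37950}\right) + 5576 \cdot \frac{1}{40108} = \frac{233}{275} + \frac{1394}{10027} = \frac{2719641}{2757425} \approx 0.9863$)
$\frac{1}{A + G{\left(-289,28 \right)}} = \frac{1}{\frac{2719641}{2757425} + \left(-289\right)^{2}} = \frac{1}{\frac{2719641}{2757425} + 83521} = \frac{1}{\frac{230305613066}{2757425}} = \frac{2757425}{230305613066}$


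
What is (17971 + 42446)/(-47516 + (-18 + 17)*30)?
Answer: -60417/47546 ≈ -1.2707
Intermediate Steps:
(17971 + 42446)/(-47516 + (-18 + 17)*30) = 60417/(-47516 - 1*30) = 60417/(-47516 - 30) = 60417/(-47546) = 60417*(-1/47546) = -60417/47546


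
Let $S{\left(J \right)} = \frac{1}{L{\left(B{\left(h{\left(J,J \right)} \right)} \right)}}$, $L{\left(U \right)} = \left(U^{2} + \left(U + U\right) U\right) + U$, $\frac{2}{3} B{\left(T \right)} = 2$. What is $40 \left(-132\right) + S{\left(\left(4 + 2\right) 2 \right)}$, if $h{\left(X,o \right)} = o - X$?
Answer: $- \frac{158399}{30} \approx -5280.0$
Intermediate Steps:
$B{\left(T \right)} = 3$ ($B{\left(T \right)} = \frac{3}{2} \cdot 2 = 3$)
$L{\left(U \right)} = U + 3 U^{2}$ ($L{\left(U \right)} = \left(U^{2} + 2 U U\right) + U = \left(U^{2} + 2 U^{2}\right) + U = 3 U^{2} + U = U + 3 U^{2}$)
$S{\left(J \right)} = \frac{1}{30}$ ($S{\left(J \right)} = \frac{1}{3 \left(1 + 3 \cdot 3\right)} = \frac{1}{3 \left(1 + 9\right)} = \frac{1}{3 \cdot 10} = \frac{1}{30}$)
$40 \left(-132\right) + S{\left(\left(4 + 2\right) 2 \right)} = 40 \left(-132\right) + \frac{1}{30} = -5280 + \frac{1}{30} = - \frac{158399}{30}$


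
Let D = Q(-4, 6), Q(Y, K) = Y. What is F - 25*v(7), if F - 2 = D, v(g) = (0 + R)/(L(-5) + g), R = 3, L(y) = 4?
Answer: -97/11 ≈ -8.8182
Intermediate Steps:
v(g) = 3/(4 + g) (v(g) = (0 + 3)/(4 + g) = 3/(4 + g))
D = -4
F = -2 (F = 2 - 4 = -2)
F - 25*v(7) = -2 - 75/(4 + 7) = -2 - 75/11 = -97/11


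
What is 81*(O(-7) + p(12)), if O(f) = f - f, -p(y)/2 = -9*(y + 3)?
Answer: 21870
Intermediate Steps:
p(y) = 54 + 18*y (p(y) = -(-18)*(y + 3) = -(-18)*(3 + y) = -2*(-27 - 9*y) = 54 + 18*y)
O(f) = 0
81*(O(-7) + p(12)) = 81*(0 + (54 + 18*12)) = 81*(0 + (54 + 216)) = 81*(0 + 270) = 81*270 = 21870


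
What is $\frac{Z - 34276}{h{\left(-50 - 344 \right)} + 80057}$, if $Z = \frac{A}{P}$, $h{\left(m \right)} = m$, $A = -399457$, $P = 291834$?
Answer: $- \frac{10003301641}{23248371942} \approx -0.43028$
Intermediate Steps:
$Z = - \frac{399457}{291834} \approx -1.3688$
$\frac{Z - 34276}{h{\left(-50 - 344 \right)} + 80057} = \frac{- \frac{399457}{291834} - 34276}{\left(-50 - 344\right) + 80057} = - \frac{10003301641}{291834 \left(\left(-50 - 344\right) + 80057\right)} = - \frac{10003301641}{291834 \left(-394 + 80057\right)} = - \frac{10003301641}{291834 \cdot 79663} = \left(- \frac{10003301641}{291834}\right) \frac{1}{79663} = - \frac{10003301641}{23248371942}$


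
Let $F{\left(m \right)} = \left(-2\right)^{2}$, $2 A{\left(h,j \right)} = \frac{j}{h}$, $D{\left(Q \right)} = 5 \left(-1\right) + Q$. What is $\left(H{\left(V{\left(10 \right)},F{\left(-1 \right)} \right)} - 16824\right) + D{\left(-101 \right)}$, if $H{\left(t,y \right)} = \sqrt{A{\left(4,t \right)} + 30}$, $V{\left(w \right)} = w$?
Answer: $-16930 + \frac{5 \sqrt{5}}{2} \approx -16924.0$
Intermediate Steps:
$D{\left(Q \right)} = -5 + Q$
$A{\left(h,j \right)} = \frac{j}{2 h}$ ($A{\left(h,j \right)} = \frac{j \frac{1}{h}}{2} = \frac{j}{2 h}$)
$F{\left(m \right)} = 4$
$H{\left(t,y \right)} = \sqrt{30 + \frac{t}{8}}$ ($H{\left(t,y \right)} = \sqrt{\frac{t}{2 \cdot 4} + 30} = \sqrt{\frac{1}{2} t \frac{1}{4} + 30} = \sqrt{\frac{t}{8} + 30} = \sqrt{30 + \frac{t}{8}}$)
$\left(H{\left(V{\left(10 \right)},F{\left(-1 \right)} \right)} - 16824\right) + D{\left(-101 \right)} = \left(\frac{\sqrt{480 + 2 \cdot 10}}{4} - 16824\right) - 106 = \left(\frac{\sqrt{480 + 20}}{4} - 16824\right) - 106 = \left(\frac{\sqrt{500}}{4} - 16824\right) - 106 = \left(\frac{10 \sqrt{5}}{4} - 16824\right) - 106 = \left(\frac{5 \sqrt{5}}{2} - 16824\right) - 106 = \left(-16824 + \frac{5 \sqrt{5}}{2}\right) - 106 = -16930 + \frac{5 \sqrt{5}}{2}$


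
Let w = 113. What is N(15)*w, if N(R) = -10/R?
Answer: -226/3 ≈ -75.333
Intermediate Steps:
N(15)*w = -10/15*113 = -10*1/15*113 = -⅔*113 = -226/3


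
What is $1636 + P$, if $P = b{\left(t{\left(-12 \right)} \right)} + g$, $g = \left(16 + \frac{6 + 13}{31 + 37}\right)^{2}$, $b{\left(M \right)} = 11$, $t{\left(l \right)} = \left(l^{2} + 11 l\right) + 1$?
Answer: $\frac{8841177}{4624} \approx 1912.0$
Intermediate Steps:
$t{\left(l \right)} = 1 + l^{2} + 11 l$
$g = \frac{1225449}{4624}$ ($g = \left(16 + \frac{19}{68}\right)^{2} = \left(\frac{1107}{68}\right)^{2} = \frac{1225449}{4624} \approx 265.02$)
$P = \frac{1276313}{4624}$ ($P = 11 + \frac{1225449}{4624} = \frac{1276313}{4624} \approx 276.02$)
$1636 + P = 1636 + \frac{1276313}{4624} = \frac{8841177}{4624}$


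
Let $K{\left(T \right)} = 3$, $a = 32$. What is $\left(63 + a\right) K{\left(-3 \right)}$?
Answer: $285$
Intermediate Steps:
$\left(63 + a\right) K{\left(-3 \right)} = \left(63 + 32\right) 3 = 95 \cdot 3 = 285$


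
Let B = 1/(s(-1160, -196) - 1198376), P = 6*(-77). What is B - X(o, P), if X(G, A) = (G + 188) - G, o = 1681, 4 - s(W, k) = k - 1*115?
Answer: -225235469/1198061 ≈ -188.00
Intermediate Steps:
s(W, k) = 119 - k (s(W, k) = 4 - (k - 1*115) = 4 - (k - 115) = 4 - (-115 + k) = 4 + (115 - k) = 119 - k)
P = -462
X(G, A) = 188 (X(G, A) = (188 + G) - G = 188)
B = -1/1198061 (B = 1/((119 - 1*(-196)) - 1198376) = 1/((119 + 196) - 1198376) = 1/(315 - 1198376) = 1/(-1198061) = -1/1198061 ≈ -8.3468e-7)
B - X(o, P) = -1/1198061 - 1*188 = -1/1198061 - 188 = -225235469/1198061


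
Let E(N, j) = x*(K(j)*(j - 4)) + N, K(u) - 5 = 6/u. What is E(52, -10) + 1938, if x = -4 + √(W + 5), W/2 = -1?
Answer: 11182/5 - 308*√3/5 ≈ 2129.7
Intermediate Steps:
W = -2 (W = 2*(-1) = -2)
K(u) = 5 + 6/u
x = -4 + √3 (x = -4 + √(-2 + 5) = -4 + √3 ≈ -2.2679)
E(N, j) = N + (-4 + j)*(-4 + √3)*(5 + 6/j) (E(N, j) = (-4 + √3)*((5 + 6/j)*(j - 4)) + N = (-4 + √3)*((5 + 6/j)*(-4 + j)) + N = (-4 + √3)*((-4 + j)*(5 + 6/j)) + N = (-4 + j)*(-4 + √3)*(5 + 6/j) + N = N + (-4 + j)*(-4 + √3)*(5 + 6/j))
E(52, -10) + 1938 = (-10*(52 - (4 - √3)*(6 + 5*(-10))) + 4*(4 - √3)*(6 + 5*(-10)))/(-10) + 1938 = -(-10*(52 - (4 - √3)*(6 - 50)) + 4*(4 - √3)*(6 - 50))/10 + 1938 = -(-10*(52 - 1*(4 - √3)*(-44)) + 4*(4 - √3)*(-44))/10 + 1938 = -(-10*(52 + (176 - 44*√3)) + (-704 + 176*√3))/10 + 1938 = -(-10*(228 - 44*√3) + (-704 + 176*√3))/10 + 1938 = -((-2280 + 440*√3) + (-704 + 176*√3))/10 + 1938 = -(-2984 + 616*√3)/10 + 1938 = (1492/5 - 308*√3/5) + 1938 = 11182/5 - 308*√3/5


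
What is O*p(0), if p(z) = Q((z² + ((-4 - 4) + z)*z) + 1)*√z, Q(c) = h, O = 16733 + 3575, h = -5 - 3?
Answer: 0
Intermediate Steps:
h = -8
O = 20308
Q(c) = -8
p(z) = -8*√z
O*p(0) = 20308*(-8*√0) = 20308*(-8*0) = 20308*0 = 0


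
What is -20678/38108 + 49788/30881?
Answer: 89911699/84058082 ≈ 1.0696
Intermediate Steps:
-20678/38108 + 49788/30881 = -20678*1/38108 + 49788*(1/30881) = -1477/2722 + 49788/30881 = 89911699/84058082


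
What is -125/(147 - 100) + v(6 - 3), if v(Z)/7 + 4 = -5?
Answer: -3086/47 ≈ -65.660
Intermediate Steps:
v(Z) = -63 (v(Z) = -28 + 7*(-5) = -28 - 35 = -63)
-125/(147 - 100) + v(6 - 3) = -125/(147 - 100) - 63 = -125/47 - 63 = -3086/47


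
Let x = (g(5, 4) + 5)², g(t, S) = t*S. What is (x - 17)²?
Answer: 369664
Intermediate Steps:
g(t, S) = S*t
x = 625 (x = (4*5 + 5)² = (20 + 5)² = 25² = 625)
(x - 17)² = (625 - 17)² = 608² = 369664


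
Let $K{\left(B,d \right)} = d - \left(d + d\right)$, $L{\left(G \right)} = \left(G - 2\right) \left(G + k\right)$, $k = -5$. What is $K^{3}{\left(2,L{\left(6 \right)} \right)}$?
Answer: $-64$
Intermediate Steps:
$L{\left(G \right)} = \left(-5 + G\right) \left(-2 + G\right)$ ($L{\left(G \right)} = \left(G - 2\right) \left(G - 5\right) = \left(-2 + G\right) \left(-5 + G\right) = \left(-5 + G\right) \left(-2 + G\right)$)
$K{\left(B,d \right)} = - d$ ($K{\left(B,d \right)} = d - 2 d = - d$)
$K^{3}{\left(2,L{\left(6 \right)} \right)} = \left(- (10 + 6^{2} - 42)\right)^{3} = \left(- (10 + 36 - 42)\right)^{3} = \left(\left(-1\right) 4\right)^{3} = \left(-4\right)^{3} = -64$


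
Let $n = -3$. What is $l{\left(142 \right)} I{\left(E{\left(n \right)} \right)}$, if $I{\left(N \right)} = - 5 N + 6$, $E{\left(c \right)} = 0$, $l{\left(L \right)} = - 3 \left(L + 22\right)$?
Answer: $-2952$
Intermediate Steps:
$l{\left(L \right)} = -66 - 3 L$ ($l{\left(L \right)} = - 3 \left(22 + L\right) = -66 - 3 L$)
$I{\left(N \right)} = 6 - 5 N$
$l{\left(142 \right)} I{\left(E{\left(n \right)} \right)} = \left(-66 - 426\right) \left(6 - 0\right) = \left(-66 - 426\right) \left(6 + 0\right) = \left(-492\right) 6 = -2952$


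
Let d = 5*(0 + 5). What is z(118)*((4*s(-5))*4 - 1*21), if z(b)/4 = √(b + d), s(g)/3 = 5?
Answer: 876*√143 ≈ 10475.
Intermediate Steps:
s(g) = 15 (s(g) = 3*5 = 15)
d = 25 (d = 5*5 = 25)
z(b) = 4*√(25 + b) (z(b) = 4*√(b + 25) = 4*√(25 + b))
z(118)*((4*s(-5))*4 - 1*21) = (4*√(25 + 118))*((4*15)*4 - 1*21) = (4*√143)*(60*4 - 21) = (4*√143)*(240 - 21) = (4*√143)*219 = 876*√143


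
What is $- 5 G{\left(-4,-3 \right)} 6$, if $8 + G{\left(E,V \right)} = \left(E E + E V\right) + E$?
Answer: $-480$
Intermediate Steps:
$G{\left(E,V \right)} = -8 + E + E^{2} + E V$ ($G{\left(E,V \right)} = -8 + \left(\left(E E + E V\right) + E\right) = -8 + \left(\left(E^{2} + E V\right) + E\right) = -8 + \left(E + E^{2} + E V\right) = -8 + E + E^{2} + E V$)
$- 5 G{\left(-4,-3 \right)} 6 = - 5 \left(-8 - 4 + \left(-4\right)^{2} - -12\right) 6 = - 5 \left(-8 - 4 + 16 + 12\right) 6 = \left(-5\right) 16 \cdot 6 = \left(-80\right) 6 = -480$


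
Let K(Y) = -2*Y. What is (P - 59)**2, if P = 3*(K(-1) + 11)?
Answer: 400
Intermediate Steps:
P = 39 (P = 3*(-2*(-1) + 11) = 3*(2 + 11) = 3*13 = 39)
(P - 59)**2 = (39 - 59)**2 = (-20)**2 = 400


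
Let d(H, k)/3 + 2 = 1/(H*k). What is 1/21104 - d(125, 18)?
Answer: 47473823/7914000 ≈ 5.9987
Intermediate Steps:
d(H, k) = -6 + 3/(H*k) (d(H, k) = -6 + 3/((H*k)) = -6 + 3*(1/(H*k)) = -6 + 3/(H*k))
1/21104 - d(125, 18) = 1/21104 - (-6 + 3/(125*18)) = 1/21104 - (-6 + 3*(1/125)*(1/18)) = 1/21104 - (-6 + 1/750) = 1/21104 - 1*(-4499/750) = 1/21104 + 4499/750 = 47473823/7914000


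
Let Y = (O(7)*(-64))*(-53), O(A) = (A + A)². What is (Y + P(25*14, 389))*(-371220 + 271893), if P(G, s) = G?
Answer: -66070532514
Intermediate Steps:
O(A) = 4*A² (O(A) = (2*A)² = 4*A²)
Y = 664832 (Y = ((4*7²)*(-64))*(-53) = ((4*49)*(-64))*(-53) = (196*(-64))*(-53) = -12544*(-53) = 664832)
(Y + P(25*14, 389))*(-371220 + 271893) = (664832 + 25*14)*(-371220 + 271893) = (664832 + 350)*(-99327) = 665182*(-99327) = -66070532514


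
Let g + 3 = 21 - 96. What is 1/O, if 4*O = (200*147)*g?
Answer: -1/573300 ≈ -1.7443e-6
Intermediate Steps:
g = -78 (g = -3 + (21 - 96) = -3 - 75 = -78)
O = -573300 (O = ((200*147)*(-78))/4 = (29400*(-78))/4 = (¼)*(-2293200) = -573300)
1/O = 1/(-573300) = -1/573300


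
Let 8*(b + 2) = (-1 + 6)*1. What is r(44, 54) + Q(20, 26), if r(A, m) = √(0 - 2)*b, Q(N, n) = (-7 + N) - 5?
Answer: 8 - 11*I*√2/8 ≈ 8.0 - 1.9445*I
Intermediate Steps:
b = -11/8 (b = -2 + ((-1 + 6)*1)/8 = -2 + (5*1)/8 = -2 + (⅛)*5 = -2 + 5/8 = -11/8 ≈ -1.3750)
Q(N, n) = -12 + N
r(A, m) = -11*I*√2/8 (r(A, m) = √(0 - 2)*(-11/8) = √(-2)*(-11/8) = (I*√2)*(-11/8) = -11*I*√2/8)
r(44, 54) + Q(20, 26) = -11*I*√2/8 + (-12 + 20) = -11*I*√2/8 + 8 = 8 - 11*I*√2/8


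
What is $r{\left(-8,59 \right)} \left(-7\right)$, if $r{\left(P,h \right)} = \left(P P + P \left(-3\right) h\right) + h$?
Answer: $-10773$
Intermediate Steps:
$r{\left(P,h \right)} = h + P^{2} - 3 P h$ ($r{\left(P,h \right)} = \left(P^{2} + - 3 P h\right) + h = \left(P^{2} - 3 P h\right) + h = h + P^{2} - 3 P h$)
$r{\left(-8,59 \right)} \left(-7\right) = \left(59 + \left(-8\right)^{2} - \left(-24\right) 59\right) \left(-7\right) = \left(59 + 64 + 1416\right) \left(-7\right) = 1539 \left(-7\right) = -10773$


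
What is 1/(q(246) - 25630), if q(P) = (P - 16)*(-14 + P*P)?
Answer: 1/13889830 ≈ 7.1995e-8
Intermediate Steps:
q(P) = (-16 + P)*(-14 + P²)
1/(q(246) - 25630) = 1/((224 + 246³ - 16*246² - 14*246) - 25630) = 1/((224 + 14886936 - 16*60516 - 3444) - 25630) = 1/((224 + 14886936 - 968256 - 3444) - 25630) = 1/(13915460 - 25630) = 1/13889830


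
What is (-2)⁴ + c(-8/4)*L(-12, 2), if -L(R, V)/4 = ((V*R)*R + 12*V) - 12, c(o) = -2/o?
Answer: -1184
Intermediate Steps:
L(R, V) = 48 - 48*V - 4*V*R² (L(R, V) = -4*(((V*R)*R + 12*V) - 12) = -4*(((R*V)*R + 12*V) - 12) = -4*((V*R² + 12*V) - 12) = -4*((12*V + V*R²) - 12) = -4*(-12 + 12*V + V*R²) = 48 - 48*V - 4*V*R²)
(-2)⁴ + c(-8/4)*L(-12, 2) = (-2)⁴ + (-2/((-8/4)))*(48 - 48*2 - 4*2*(-12)²) = 16 + (-2/((-8*¼)))*(48 - 96 - 4*2*144) = 16 + (-2/(-2))*(48 - 96 - 1152) = 16 - 2*(-½)*(-1200) = 16 + 1*(-1200) = 16 - 1200 = -1184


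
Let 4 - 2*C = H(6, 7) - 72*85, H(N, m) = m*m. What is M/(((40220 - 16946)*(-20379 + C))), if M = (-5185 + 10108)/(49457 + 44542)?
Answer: -547/4215396340881 ≈ -1.2976e-10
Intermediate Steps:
H(N, m) = m²
C = 6075/2 (C = 2 - (7² - 72*85)/2 = 2 - (49 - 6120)/2 = 2 - ½*(-6071) = 2 + 6071/2 = 6075/2 ≈ 3037.5)
M = 1641/31333 (M = 4923/93999 = 4923*(1/93999) = 1641/31333 ≈ 0.052373)
M/(((40220 - 16946)*(-20379 + C))) = 1641/(31333*(((40220 - 16946)*(-20379 + 6075/2)))) = 1641/(31333*((23274*(-34683/2)))) = (1641/31333)/(-403606071) = (1641/31333)*(-1/403606071) = -547/4215396340881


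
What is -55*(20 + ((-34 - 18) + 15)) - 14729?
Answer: -13794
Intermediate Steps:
-55*(20 + ((-34 - 18) + 15)) - 14729 = -55*(20 + (-52 + 15)) - 14729 = -55*(20 - 37) - 14729 = -55*(-17) - 14729 = 935 - 14729 = -13794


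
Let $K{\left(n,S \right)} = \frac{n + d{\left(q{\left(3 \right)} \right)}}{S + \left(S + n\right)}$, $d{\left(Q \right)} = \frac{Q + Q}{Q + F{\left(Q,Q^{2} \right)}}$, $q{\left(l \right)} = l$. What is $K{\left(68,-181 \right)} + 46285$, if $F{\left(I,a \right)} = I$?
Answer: $\frac{4535907}{98} \approx 46285.0$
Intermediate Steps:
$d{\left(Q \right)} = 1$ ($d{\left(Q \right)} = \frac{Q + Q}{Q + Q} = \frac{2 Q}{2 Q} = 2 Q \frac{1}{2 Q} = 1$)
$K{\left(n,S \right)} = \frac{1 + n}{n + 2 S}$ ($K{\left(n,S \right)} = \frac{n + 1}{S + \left(S + n\right)} = \frac{1 + n}{n + 2 S}$)
$K{\left(68,-181 \right)} + 46285 = \frac{1 + 68}{68 + 2 \left(-181\right)} + 46285 = \frac{1}{68 - 362} \cdot 69 + 46285 = \frac{1}{-294} \cdot 69 + 46285 = \left(- \frac{1}{294}\right) 69 + 46285 = - \frac{23}{98} + 46285 = \frac{4535907}{98}$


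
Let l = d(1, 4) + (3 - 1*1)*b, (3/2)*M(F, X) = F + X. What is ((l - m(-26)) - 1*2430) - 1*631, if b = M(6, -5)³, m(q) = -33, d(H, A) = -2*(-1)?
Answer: -81686/27 ≈ -3025.4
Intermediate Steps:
d(H, A) = 2
M(F, X) = 2*F/3 + 2*X/3 (M(F, X) = 2*(F + X)/3 = 2*F/3 + 2*X/3)
b = 8/27 (b = ((⅔)*6 + (⅔)*(-5))³ = (4 - 10/3)³ = (⅔)³ = 8/27 ≈ 0.29630)
l = 70/27 (l = 2 + (3 - 1*1)*(8/27) = 2 + (3 - 1)*(8/27) = 2 + 2*(8/27) = 2 + 16/27 = 70/27 ≈ 2.5926)
((l - m(-26)) - 1*2430) - 1*631 = ((70/27 - 1*(-33)) - 1*2430) - 1*631 = ((70/27 + 33) - 2430) - 631 = (961/27 - 2430) - 631 = -64649/27 - 631 = -81686/27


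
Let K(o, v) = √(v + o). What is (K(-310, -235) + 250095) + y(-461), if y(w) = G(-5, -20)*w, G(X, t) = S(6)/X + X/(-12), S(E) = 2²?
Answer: 15016303/60 + I*√545 ≈ 2.5027e+5 + 23.345*I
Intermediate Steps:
S(E) = 4
G(X, t) = 4/X - X/12 (G(X, t) = 4/X + X/(-12) = 4/X + X*(-1/12) = 4/X - X/12)
K(o, v) = √(o + v)
y(w) = -23*w/60 (y(w) = (4/(-5) - 1/12*(-5))*w = (4*(-⅕) + 5/12)*w = (-⅘ + 5/12)*w = -23*w/60)
(K(-310, -235) + 250095) + y(-461) = (√(-310 - 235) + 250095) - 23/60*(-461) = (√(-545) + 250095) + 10603/60 = (I*√545 + 250095) + 10603/60 = (250095 + I*√545) + 10603/60 = 15016303/60 + I*√545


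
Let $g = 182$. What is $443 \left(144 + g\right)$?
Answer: $144418$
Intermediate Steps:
$443 \left(144 + g\right) = 443 \left(144 + 182\right) = 443 \cdot 326 = 144418$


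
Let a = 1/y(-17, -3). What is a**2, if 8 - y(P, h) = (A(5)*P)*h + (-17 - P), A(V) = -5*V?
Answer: 1/1646089 ≈ 6.0750e-7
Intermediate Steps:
y(P, h) = 25 + P + 25*P*h (y(P, h) = 8 - (((-5*5)*P)*h + (-17 - P)) = 8 - ((-25*P)*h + (-17 - P)) = 8 - (-25*P*h + (-17 - P)) = 8 - (-17 - P - 25*P*h) = 8 + (17 + P + 25*P*h) = 25 + P + 25*P*h)
a = 1/1283 (a = 1/(25 - 17 + 25*(-17)*(-3)) = 1/(25 - 17 + 1275) = 1/1283 ≈ 0.00077942)
a**2 = (1/1283)**2 = 1/1646089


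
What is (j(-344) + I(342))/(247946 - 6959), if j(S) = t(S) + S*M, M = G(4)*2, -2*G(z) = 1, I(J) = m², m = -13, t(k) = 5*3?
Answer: 176/80329 ≈ 0.0021910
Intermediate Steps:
t(k) = 15
I(J) = 169 (I(J) = (-13)² = 169)
G(z) = -½ (G(z) = -½*1 = -½)
M = -1 (M = -½*2 = -1)
j(S) = 15 - S (j(S) = 15 + S*(-1) = 15 - S)
(j(-344) + I(342))/(247946 - 6959) = ((15 - 1*(-344)) + 169)/(247946 - 6959) = ((15 + 344) + 169)/240987 = (359 + 169)*(1/240987) = 528*(1/240987) = 176/80329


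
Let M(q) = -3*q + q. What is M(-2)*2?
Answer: 8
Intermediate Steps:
M(q) = -2*q
M(-2)*2 = -2*(-2)*2 = 4*2 = 8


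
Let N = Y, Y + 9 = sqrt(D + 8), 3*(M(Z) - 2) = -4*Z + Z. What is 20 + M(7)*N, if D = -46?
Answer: 65 - 5*I*sqrt(38) ≈ 65.0 - 30.822*I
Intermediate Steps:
M(Z) = 2 - Z (M(Z) = 2 + (-4*Z + Z)/3 = 2 + (-3*Z)/3 = 2 - Z)
Y = -9 + I*sqrt(38) (Y = -9 + sqrt(-46 + 8) = -9 + sqrt(-38) = -9 + I*sqrt(38) ≈ -9.0 + 6.1644*I)
N = -9 + I*sqrt(38) ≈ -9.0 + 6.1644*I
20 + M(7)*N = 20 + (2 - 1*7)*(-9 + I*sqrt(38)) = 20 + (2 - 7)*(-9 + I*sqrt(38)) = 20 - 5*(-9 + I*sqrt(38)) = 20 + (45 - 5*I*sqrt(38)) = 65 - 5*I*sqrt(38)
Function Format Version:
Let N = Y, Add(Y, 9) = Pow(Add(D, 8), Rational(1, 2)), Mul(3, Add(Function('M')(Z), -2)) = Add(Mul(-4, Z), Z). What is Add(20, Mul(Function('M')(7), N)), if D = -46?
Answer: Add(65, Mul(-5, I, Pow(38, Rational(1, 2)))) ≈ Add(65.000, Mul(-30.822, I))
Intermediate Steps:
Function('M')(Z) = Add(2, Mul(-1, Z)) (Function('M')(Z) = Add(2, Mul(Rational(1, 3), Add(Mul(-4, Z), Z))) = Add(2, Mul(Rational(1, 3), Mul(-3, Z))) = Add(2, Mul(-1, Z)))
Y = Add(-9, Mul(I, Pow(38, Rational(1, 2)))) (Y = Add(-9, Pow(Add(-46, 8), Rational(1, 2))) = Add(-9, Pow(-38, Rational(1, 2))) = Add(-9, Mul(I, Pow(38, Rational(1, 2)))) ≈ Add(-9.0000, Mul(6.1644, I)))
N = Add(-9, Mul(I, Pow(38, Rational(1, 2)))) ≈ Add(-9.0000, Mul(6.1644, I))
Add(20, Mul(Function('M')(7), N)) = Add(20, Mul(Add(2, Mul(-1, 7)), Add(-9, Mul(I, Pow(38, Rational(1, 2)))))) = Add(20, Mul(Add(2, -7), Add(-9, Mul(I, Pow(38, Rational(1, 2)))))) = Add(20, Mul(-5, Add(-9, Mul(I, Pow(38, Rational(1, 2)))))) = Add(20, Add(45, Mul(-5, I, Pow(38, Rational(1, 2))))) = Add(65, Mul(-5, I, Pow(38, Rational(1, 2))))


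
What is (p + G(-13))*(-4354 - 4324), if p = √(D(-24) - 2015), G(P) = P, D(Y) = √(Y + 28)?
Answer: 112814 - 8678*I*√2013 ≈ 1.1281e+5 - 3.8935e+5*I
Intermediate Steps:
D(Y) = √(28 + Y)
p = I*√2013 (p = √(√(28 - 24) - 2015) = √(√4 - 2015) = √(2 - 2015) = √(-2013) = I*√2013 ≈ 44.866*I)
(p + G(-13))*(-4354 - 4324) = (I*√2013 - 13)*(-4354 - 4324) = (-13 + I*√2013)*(-8678) = 112814 - 8678*I*√2013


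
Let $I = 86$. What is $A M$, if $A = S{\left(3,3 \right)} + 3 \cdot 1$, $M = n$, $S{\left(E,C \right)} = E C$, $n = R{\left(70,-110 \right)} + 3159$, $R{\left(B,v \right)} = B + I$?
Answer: $39780$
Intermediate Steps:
$R{\left(B,v \right)} = 86 + B$ ($R{\left(B,v \right)} = B + 86 = 86 + B$)
$n = 3315$ ($n = \left(86 + 70\right) + 3159 = 156 + 3159 = 3315$)
$S{\left(E,C \right)} = C E$
$M = 3315$
$A = 12$ ($A = 3 \cdot 3 + 3 \cdot 1 = 9 + 3 = 12$)
$A M = 12 \cdot 3315 = 39780$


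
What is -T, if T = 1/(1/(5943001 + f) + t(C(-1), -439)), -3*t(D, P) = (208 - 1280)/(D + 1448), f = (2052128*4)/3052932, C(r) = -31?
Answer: -19282096167568611/4862484329338475 ≈ -3.9655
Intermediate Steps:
f = 2052128/763233 (f = 8208512*(1/3052932) = 2052128/763233 ≈ 2.6887)
t(D, P) = 1072/(3*(1448 + D)) (t(D, P) = -(208 - 1280)/(3*(D + 1448)) = -(-1072)/(3*(1448 + D)) = 1072/(3*(1448 + D)))
T = 19282096167568611/4862484329338475 (T = 1/(1/(5943001 + 2052128/763233) + 1072/(3*(1448 - 31))) = 1/(1/(4535896534361/763233) + (1072/3)/1417) = 1/(763233/4535896534361 + (1072/3)*(1/1417)) = 1/(763233/4535896534361 + 1072/4251) = 1/(4862484329338475/19282096167568611) = 19282096167568611/4862484329338475 ≈ 3.9655)
-T = -1*19282096167568611/4862484329338475 = -19282096167568611/4862484329338475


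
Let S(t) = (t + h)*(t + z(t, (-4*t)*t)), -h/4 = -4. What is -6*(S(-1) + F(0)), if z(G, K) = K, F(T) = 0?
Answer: 450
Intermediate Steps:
h = 16 (h = -4*(-4) = 16)
S(t) = (16 + t)*(t - 4*t**2) (S(t) = (t + 16)*(t + (-4*t)*t) = (16 + t)*(t - 4*t**2))
-6*(S(-1) + F(0)) = -6*(-(16 - 63*(-1) - 4*(-1)**2) + 0) = -6*(-(16 + 63 - 4*1) + 0) = -6*(-(16 + 63 - 4) + 0) = -6*(-1*75 + 0) = -6*(-75 + 0) = -6*(-75) = 450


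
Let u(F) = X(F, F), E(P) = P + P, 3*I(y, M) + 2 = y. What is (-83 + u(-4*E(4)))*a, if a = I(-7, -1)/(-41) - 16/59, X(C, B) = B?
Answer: 55085/2419 ≈ 22.772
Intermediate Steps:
I(y, M) = -2/3 + y/3
E(P) = 2*P
a = -479/2419 (a = (-2/3 + (1/3)*(-7))/(-41) - 16/59 = (-2/3 - 7/3)*(-1/41) - 16*1/59 = -3*(-1/41) - 16/59 = 3/41 - 16/59 = -479/2419 ≈ -0.19802)
u(F) = F
(-83 + u(-4*E(4)))*a = (-83 - 8*4)*(-479/2419) = (-83 - 4*8)*(-479/2419) = (-83 - 32)*(-479/2419) = -115*(-479/2419) = 55085/2419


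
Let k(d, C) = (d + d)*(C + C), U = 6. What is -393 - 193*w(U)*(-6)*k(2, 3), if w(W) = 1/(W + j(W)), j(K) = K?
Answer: 1923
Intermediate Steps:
w(W) = 1/(2*W) (w(W) = 1/(W + W) = 1/(2*W))
k(d, C) = 4*C*d (k(d, C) = (2*d)*(2*C) = 4*C*d)
-393 - 193*w(U)*(-6)*k(2, 3) = -393 - 193*((1/2)/6)*(-6)*4*3*2 = -393 - 193*((1/2)*(1/6))*(-6)*24 = -393 - 193*(1/12)*(-6)*24 = -393 - (-193)*24/2 = -393 - 193*(-12) = -393 + 2316 = 1923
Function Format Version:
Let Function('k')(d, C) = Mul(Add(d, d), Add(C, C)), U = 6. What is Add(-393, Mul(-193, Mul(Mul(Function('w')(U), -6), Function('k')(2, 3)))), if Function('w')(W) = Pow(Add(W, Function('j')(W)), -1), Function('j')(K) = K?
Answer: 1923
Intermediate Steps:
Function('w')(W) = Mul(Rational(1, 2), Pow(W, -1)) (Function('w')(W) = Pow(Add(W, W), -1) = Pow(Mul(2, W), -1) = Mul(Rational(1, 2), Pow(W, -1)))
Function('k')(d, C) = Mul(4, C, d) (Function('k')(d, C) = Mul(Mul(2, d), Mul(2, C)) = Mul(4, C, d))
Add(-393, Mul(-193, Mul(Mul(Function('w')(U), -6), Function('k')(2, 3)))) = Add(-393, Mul(-193, Mul(Mul(Mul(Rational(1, 2), Pow(6, -1)), -6), Mul(4, 3, 2)))) = Add(-393, Mul(-193, Mul(Mul(Mul(Rational(1, 2), Rational(1, 6)), -6), 24))) = Add(-393, Mul(-193, Mul(Mul(Rational(1, 12), -6), 24))) = Add(-393, Mul(-193, Mul(Rational(-1, 2), 24))) = Add(-393, Mul(-193, -12)) = Add(-393, 2316) = 1923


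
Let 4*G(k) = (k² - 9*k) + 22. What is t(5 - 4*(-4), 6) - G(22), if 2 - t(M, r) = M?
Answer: -96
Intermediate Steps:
t(M, r) = 2 - M
G(k) = 11/2 - 9*k/4 + k²/4 (G(k) = ((k² - 9*k) + 22)/4 = (22 + k² - 9*k)/4 = 11/2 - 9*k/4 + k²/4)
t(5 - 4*(-4), 6) - G(22) = (2 - (5 - 4*(-4))) - (11/2 - 9/4*22 + (¼)*22²) = (2 - (5 + 16)) - (11/2 - 99/2 + (¼)*484) = (2 - 1*21) - (11/2 - 99/2 + 121) = (2 - 21) - 1*77 = -19 - 77 = -96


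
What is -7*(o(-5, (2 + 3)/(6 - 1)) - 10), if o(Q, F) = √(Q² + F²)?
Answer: 70 - 7*√26 ≈ 34.307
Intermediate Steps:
o(Q, F) = √(F² + Q²)
-7*(o(-5, (2 + 3)/(6 - 1)) - 10) = -7*(√(((2 + 3)/(6 - 1))² + (-5)²) - 10) = -7*(√((5/5)² + 25) - 10) = -7*(√((5*(⅕))² + 25) - 10) = -7*(√(1² + 25) - 10) = -7*(√(1 + 25) - 10) = -7*(√26 - 10) = -7*(-10 + √26) = 70 - 7*√26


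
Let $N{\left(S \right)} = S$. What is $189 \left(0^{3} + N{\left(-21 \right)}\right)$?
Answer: $-3969$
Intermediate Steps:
$189 \left(0^{3} + N{\left(-21 \right)}\right) = 189 \left(0^{3} - 21\right) = 189 \left(0 - 21\right) = 189 \left(-21\right) = -3969$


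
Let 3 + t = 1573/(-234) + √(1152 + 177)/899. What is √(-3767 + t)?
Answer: √(-109884624362 + 32364*√1329)/5394 ≈ 61.455*I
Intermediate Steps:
t = -175/18 + √1329/899 (t = -3 + (1573/(-234) + √(1152 + 177)/899) = -3 + (1573*(-1/234) + √1329*(1/899)) = -3 + (-121/18 + √1329/899) = -175/18 + √1329/899 ≈ -9.6817)
√(-3767 + t) = √(-3767 + (-175/18 + √1329/899)) = √(-67981/18 + √1329/899)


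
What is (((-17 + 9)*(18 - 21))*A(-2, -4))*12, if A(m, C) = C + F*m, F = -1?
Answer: -576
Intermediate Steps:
A(m, C) = C - m
(((-17 + 9)*(18 - 21))*A(-2, -4))*12 = (((-17 + 9)*(18 - 21))*(-4 - 1*(-2)))*12 = ((-8*(-3))*(-4 + 2))*12 = (24*(-2))*12 = -48*12 = -576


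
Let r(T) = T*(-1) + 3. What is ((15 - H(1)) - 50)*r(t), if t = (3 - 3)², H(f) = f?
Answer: -108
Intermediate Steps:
t = 0 (t = 0² = 0)
r(T) = 3 - T (r(T) = -T + 3 = 3 - T)
((15 - H(1)) - 50)*r(t) = ((15 - 1*1) - 50)*(3 - 1*0) = ((15 - 1) - 50)*(3 + 0) = (14 - 50)*3 = -36*3 = -108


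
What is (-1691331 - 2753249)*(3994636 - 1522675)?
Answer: -10986828421380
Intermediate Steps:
(-1691331 - 2753249)*(3994636 - 1522675) = -4444580*2471961 = -10986828421380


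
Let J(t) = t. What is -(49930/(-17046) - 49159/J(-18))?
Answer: -46503643/17046 ≈ -2728.1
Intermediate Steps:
-(49930/(-17046) - 49159/J(-18)) = -(49930/(-17046) - 49159/(-18)) = -(49930*(-1/17046) - 49159*(-1/18)) = -(-24965/8523 + 49159/18) = -1*46503643/17046 = -46503643/17046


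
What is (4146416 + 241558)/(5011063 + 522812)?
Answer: 1462658/1844625 ≈ 0.79293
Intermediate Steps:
(4146416 + 241558)/(5011063 + 522812) = 4387974/5533875 = 4387974*(1/5533875) = 1462658/1844625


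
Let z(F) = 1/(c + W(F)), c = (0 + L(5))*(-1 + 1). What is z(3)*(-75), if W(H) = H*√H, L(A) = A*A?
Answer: -25*√3/3 ≈ -14.434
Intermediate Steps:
L(A) = A²
W(H) = H^(3/2)
c = 0 (c = (0 + 5²)*(-1 + 1) = (0 + 25)*0 = 25*0 = 0)
z(F) = F^(-3/2) (z(F) = 1/(0 + F^(3/2)) = 1/(F^(3/2)) = F^(-3/2))
z(3)*(-75) = -75/3^(3/2) = (√3/9)*(-75) = -25*√3/3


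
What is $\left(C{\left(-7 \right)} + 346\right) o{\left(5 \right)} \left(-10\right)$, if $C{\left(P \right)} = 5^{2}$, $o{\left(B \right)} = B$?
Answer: $-18550$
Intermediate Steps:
$C{\left(P \right)} = 25$
$\left(C{\left(-7 \right)} + 346\right) o{\left(5 \right)} \left(-10\right) = \left(25 + 346\right) 5 \left(-10\right) = 371 \left(-50\right) = -18550$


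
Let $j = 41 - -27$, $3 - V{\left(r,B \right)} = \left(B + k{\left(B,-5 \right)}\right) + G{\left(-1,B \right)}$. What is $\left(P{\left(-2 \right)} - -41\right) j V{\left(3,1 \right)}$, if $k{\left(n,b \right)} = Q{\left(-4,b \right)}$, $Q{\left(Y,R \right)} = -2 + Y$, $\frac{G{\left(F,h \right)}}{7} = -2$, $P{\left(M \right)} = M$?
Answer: $58344$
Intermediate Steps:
$G{\left(F,h \right)} = -14$ ($G{\left(F,h \right)} = 7 \left(-2\right) = -14$)
$k{\left(n,b \right)} = -6$ ($k{\left(n,b \right)} = -2 - 4 = -6$)
$V{\left(r,B \right)} = 23 - B$ ($V{\left(r,B \right)} = 3 - \left(\left(B - 6\right) - 14\right) = 3 - \left(\left(-6 + B\right) - 14\right) = 3 - \left(-20 + B\right) = 23 - B$)
$j = 68$ ($j = 41 + 27 = 68$)
$\left(P{\left(-2 \right)} - -41\right) j V{\left(3,1 \right)} = \left(-2 - -41\right) 68 \left(23 - 1\right) = \left(-2 + 41\right) 68 \left(23 - 1\right) = 39 \cdot 68 \cdot 22 = 2652 \cdot 22 = 58344$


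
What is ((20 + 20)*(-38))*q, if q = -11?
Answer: 16720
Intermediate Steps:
((20 + 20)*(-38))*q = ((20 + 20)*(-38))*(-11) = (40*(-38))*(-11) = -1520*(-11) = 16720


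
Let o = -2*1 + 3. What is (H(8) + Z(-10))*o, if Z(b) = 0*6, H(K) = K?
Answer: 8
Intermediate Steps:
Z(b) = 0
o = 1 (o = -2 + 3 = 1)
(H(8) + Z(-10))*o = (8 + 0)*1 = 8*1 = 8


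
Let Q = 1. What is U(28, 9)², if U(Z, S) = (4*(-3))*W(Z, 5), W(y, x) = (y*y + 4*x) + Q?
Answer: 93315600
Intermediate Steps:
W(y, x) = 1 + y² + 4*x (W(y, x) = (y*y + 4*x) + 1 = (y² + 4*x) + 1 = 1 + y² + 4*x)
U(Z, S) = -252 - 12*Z² (U(Z, S) = (4*(-3))*(1 + Z² + 4*5) = -12*(1 + Z² + 20) = -12*(21 + Z²) = -252 - 12*Z²)
U(28, 9)² = (-252 - 12*28²)² = (-252 - 12*784)² = (-252 - 9408)² = (-9660)² = 93315600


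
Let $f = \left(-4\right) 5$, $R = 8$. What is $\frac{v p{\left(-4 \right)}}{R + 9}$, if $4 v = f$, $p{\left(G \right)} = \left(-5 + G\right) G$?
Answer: $- \frac{180}{17} \approx -10.588$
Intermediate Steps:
$p{\left(G \right)} = G \left(-5 + G\right)$
$f = -20$
$v = -5$ ($v = \frac{1}{4} \left(-20\right) = -5$)
$\frac{v p{\left(-4 \right)}}{R + 9} = \frac{\left(-5\right) \left(- 4 \left(-5 - 4\right)\right)}{8 + 9} = \frac{\left(-5\right) \left(\left(-4\right) \left(-9\right)\right)}{17} = \left(-5\right) 36 \cdot \frac{1}{17} = \left(-180\right) \frac{1}{17} = - \frac{180}{17}$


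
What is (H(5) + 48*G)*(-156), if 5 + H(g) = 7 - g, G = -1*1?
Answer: 7956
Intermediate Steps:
G = -1
H(g) = 2 - g (H(g) = -5 + (7 - g) = 2 - g)
(H(5) + 48*G)*(-156) = ((2 - 1*5) + 48*(-1))*(-156) = ((2 - 5) - 48)*(-156) = (-3 - 48)*(-156) = -51*(-156) = 7956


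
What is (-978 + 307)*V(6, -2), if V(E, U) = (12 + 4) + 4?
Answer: -13420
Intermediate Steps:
V(E, U) = 20 (V(E, U) = 16 + 4 = 20)
(-978 + 307)*V(6, -2) = (-978 + 307)*20 = -671*20 = -13420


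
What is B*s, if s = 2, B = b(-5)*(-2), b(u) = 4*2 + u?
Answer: -12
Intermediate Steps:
b(u) = 8 + u
B = -6 (B = (8 - 5)*(-2) = 3*(-2) = -6)
B*s = -6*2 = -12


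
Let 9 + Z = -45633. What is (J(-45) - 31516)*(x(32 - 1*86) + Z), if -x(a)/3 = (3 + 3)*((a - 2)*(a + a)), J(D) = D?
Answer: 4876363866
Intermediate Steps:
Z = -45642 (Z = -9 - 45633 = -45642)
x(a) = -36*a*(-2 + a) (x(a) = -3*(3 + 3)*(a - 2)*(a + a) = -18*(-2 + a)*(2*a) = -18*2*a*(-2 + a) = -36*a*(-2 + a))
(J(-45) - 31516)*(x(32 - 1*86) + Z) = (-45 - 31516)*(36*(32 - 1*86)*(2 - (32 - 1*86)) - 45642) = -31561*(36*(32 - 86)*(2 - (32 - 86)) - 45642) = -31561*(36*(-54)*(2 - 1*(-54)) - 45642) = -31561*(36*(-54)*(2 + 54) - 45642) = -31561*(36*(-54)*56 - 45642) = -31561*(-108864 - 45642) = -31561*(-154506) = 4876363866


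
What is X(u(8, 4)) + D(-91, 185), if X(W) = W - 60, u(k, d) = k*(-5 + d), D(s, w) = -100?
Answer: -168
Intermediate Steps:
X(W) = -60 + W
X(u(8, 4)) + D(-91, 185) = (-60 + 8*(-5 + 4)) - 100 = (-60 + 8*(-1)) - 100 = (-60 - 8) - 100 = -68 - 100 = -168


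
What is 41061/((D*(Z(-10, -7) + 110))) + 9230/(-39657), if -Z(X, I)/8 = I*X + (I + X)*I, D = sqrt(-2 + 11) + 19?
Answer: -1913046197/1223180508 ≈ -1.5640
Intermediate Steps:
D = 22 (D = sqrt(9) + 19 = 3 + 19 = 22)
Z(X, I) = -8*I*X - 8*I*(I + X) (Z(X, I) = -8*(I*X + (I + X)*I) = -8*(I*X + I*(I + X)) = -8*I*X - 8*I*(I + X))
41061/((D*(Z(-10, -7) + 110))) + 9230/(-39657) = 41061/((22*(-8*(-7)*(-7 + 2*(-10)) + 110))) + 9230/(-39657) = 41061/((22*(-8*(-7)*(-7 - 20) + 110))) + 9230*(-1/39657) = 41061/((22*(-8*(-7)*(-27) + 110))) - 9230/39657 = 41061/((22*(-1512 + 110))) - 9230/39657 = 41061/((22*(-1402))) - 9230/39657 = 41061/(-30844) - 9230/39657 = 41061*(-1/30844) - 9230/39657 = -41061/30844 - 9230/39657 = -1913046197/1223180508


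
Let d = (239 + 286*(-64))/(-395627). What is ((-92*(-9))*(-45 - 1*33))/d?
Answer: -25551174168/18065 ≈ -1.4144e+6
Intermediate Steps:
d = 18065/395627 (d = (239 - 18304)*(-1/395627) = -18065*(-1/395627) = 18065/395627 ≈ 0.045662)
((-92*(-9))*(-45 - 1*33))/d = ((-92*(-9))*(-45 - 1*33))/(18065/395627) = (828*(-45 - 33))*(395627/18065) = (828*(-78))*(395627/18065) = -64584*395627/18065 = -25551174168/18065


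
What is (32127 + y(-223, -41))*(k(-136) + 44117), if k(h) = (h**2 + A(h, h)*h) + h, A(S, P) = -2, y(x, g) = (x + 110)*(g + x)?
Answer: 3887865291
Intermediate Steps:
y(x, g) = (110 + x)*(g + x)
k(h) = h**2 - h (k(h) = (h**2 - 2*h) + h = h**2 - h)
(32127 + y(-223, -41))*(k(-136) + 44117) = (32127 + ((-223)**2 + 110*(-41) + 110*(-223) - 41*(-223)))*(-136*(-1 - 136) + 44117) = (32127 + (49729 - 4510 - 24530 + 9143))*(-136*(-137) + 44117) = (32127 + 29832)*(18632 + 44117) = 61959*62749 = 3887865291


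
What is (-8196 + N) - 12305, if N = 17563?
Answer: -2938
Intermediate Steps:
(-8196 + N) - 12305 = (-8196 + 17563) - 12305 = 9367 - 12305 = -2938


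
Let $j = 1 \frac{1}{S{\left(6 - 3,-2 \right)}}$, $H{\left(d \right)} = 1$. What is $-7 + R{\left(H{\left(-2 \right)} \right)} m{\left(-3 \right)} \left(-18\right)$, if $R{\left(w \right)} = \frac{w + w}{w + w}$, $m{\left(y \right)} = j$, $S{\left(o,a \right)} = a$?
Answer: $2$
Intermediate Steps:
$j = - \frac{1}{2}$ ($j = 1 \frac{1}{-2} = 1 \left(- \frac{1}{2}\right) = - \frac{1}{2} \approx -0.5$)
$m{\left(y \right)} = - \frac{1}{2}$
$R{\left(w \right)} = 1$ ($R{\left(w \right)} = \frac{2 w}{2 w} = 2 w \frac{1}{2 w} = 1$)
$-7 + R{\left(H{\left(-2 \right)} \right)} m{\left(-3 \right)} \left(-18\right) = -7 + 1 \left(- \frac{1}{2}\right) \left(-18\right) = -7 - -9 = -7 + 9 = 2$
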